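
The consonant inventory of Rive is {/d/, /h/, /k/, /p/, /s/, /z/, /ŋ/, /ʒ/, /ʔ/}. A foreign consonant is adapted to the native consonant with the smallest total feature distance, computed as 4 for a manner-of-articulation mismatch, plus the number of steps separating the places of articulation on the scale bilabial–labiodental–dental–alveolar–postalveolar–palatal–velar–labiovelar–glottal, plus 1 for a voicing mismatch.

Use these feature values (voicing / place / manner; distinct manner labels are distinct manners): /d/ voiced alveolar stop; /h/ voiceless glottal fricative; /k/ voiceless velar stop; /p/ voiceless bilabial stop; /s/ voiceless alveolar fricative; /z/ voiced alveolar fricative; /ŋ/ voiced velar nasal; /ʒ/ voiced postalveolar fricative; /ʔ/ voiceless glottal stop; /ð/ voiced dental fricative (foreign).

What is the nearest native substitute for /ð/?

/z/ is closest: same manner (fricative), place distance 1 (dental→alveolar), same voicing; total 1. Next closest is /s/ at distance 2.

z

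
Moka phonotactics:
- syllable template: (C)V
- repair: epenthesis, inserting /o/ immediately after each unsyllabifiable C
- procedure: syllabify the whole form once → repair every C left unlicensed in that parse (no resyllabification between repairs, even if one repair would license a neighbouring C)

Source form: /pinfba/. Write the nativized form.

pinofoba

The consonants /n/, /f/ cannot be parsed into a legal (C)V syllable (no codas are permitted; onsets are limited to one consonant).
Inserting the epenthetic vowel yields /n/ → /no/, /f/ → /fo/.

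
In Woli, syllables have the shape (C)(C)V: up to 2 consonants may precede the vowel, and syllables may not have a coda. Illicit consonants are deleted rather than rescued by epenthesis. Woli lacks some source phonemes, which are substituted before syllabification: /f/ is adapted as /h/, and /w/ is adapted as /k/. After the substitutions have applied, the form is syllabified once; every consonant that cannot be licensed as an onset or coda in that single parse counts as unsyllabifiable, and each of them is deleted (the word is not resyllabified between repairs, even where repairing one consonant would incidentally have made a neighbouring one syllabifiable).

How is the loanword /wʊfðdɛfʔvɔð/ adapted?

Substitution: /w/ → /k/, /f/ → /h/, giving /kʊhðdɛhʔvɔð/.
Syllabifying with onset maximization leaves /h/, /h/, /ð/ stranded (no codas are permitted; onsets may contain at most 2 consonants).
Each unlicensed consonant is deleted: /h/, /h/, /ð/.

kʊðdɛʔvɔ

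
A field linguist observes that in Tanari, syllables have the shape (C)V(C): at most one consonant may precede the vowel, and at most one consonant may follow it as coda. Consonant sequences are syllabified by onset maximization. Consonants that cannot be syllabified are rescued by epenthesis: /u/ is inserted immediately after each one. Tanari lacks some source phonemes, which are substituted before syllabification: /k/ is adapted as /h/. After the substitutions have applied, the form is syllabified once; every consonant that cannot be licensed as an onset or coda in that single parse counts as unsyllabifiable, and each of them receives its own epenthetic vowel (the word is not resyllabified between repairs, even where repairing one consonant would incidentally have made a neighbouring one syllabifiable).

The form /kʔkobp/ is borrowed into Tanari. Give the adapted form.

Substitution: /k/ → /h/, giving /hʔhobp/.
Under (C)V(C), the unsyllabifiable consonants are /h/, /ʔ/, /p/ (at most one coda consonant is licensed; onsets are limited to one consonant).
Inserting the epenthetic vowel yields /h/ → /hu/, /ʔ/ → /ʔu/, /p/ → /pu/.

huʔuhobpu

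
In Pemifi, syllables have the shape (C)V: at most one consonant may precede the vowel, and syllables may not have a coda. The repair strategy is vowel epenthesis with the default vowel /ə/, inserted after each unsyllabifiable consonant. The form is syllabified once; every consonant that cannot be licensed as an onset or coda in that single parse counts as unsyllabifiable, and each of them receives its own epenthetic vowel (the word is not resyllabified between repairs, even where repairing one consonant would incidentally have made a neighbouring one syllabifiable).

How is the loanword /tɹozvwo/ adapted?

təɹozəvəwo

Syllabifying with onset maximization leaves /t/, /z/, /v/ stranded (no codas are permitted; onsets are limited to one consonant).
Each unlicensed consonant becomes the onset of a new syllable: /t/ → /tə/, /z/ → /zə/, /v/ → /və/.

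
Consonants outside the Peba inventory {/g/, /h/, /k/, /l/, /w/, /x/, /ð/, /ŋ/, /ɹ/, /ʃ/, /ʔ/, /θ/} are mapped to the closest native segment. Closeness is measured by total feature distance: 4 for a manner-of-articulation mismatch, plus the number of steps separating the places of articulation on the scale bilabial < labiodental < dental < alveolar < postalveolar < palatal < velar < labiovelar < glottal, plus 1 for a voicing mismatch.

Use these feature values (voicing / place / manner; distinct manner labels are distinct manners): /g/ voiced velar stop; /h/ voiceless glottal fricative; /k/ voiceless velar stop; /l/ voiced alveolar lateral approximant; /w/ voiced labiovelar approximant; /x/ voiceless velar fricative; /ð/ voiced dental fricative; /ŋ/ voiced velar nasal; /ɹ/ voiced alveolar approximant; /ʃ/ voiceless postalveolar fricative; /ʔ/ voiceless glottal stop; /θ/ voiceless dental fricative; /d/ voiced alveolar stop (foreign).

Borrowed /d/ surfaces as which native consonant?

g

/g/ is closest: same manner (stop), place distance 3 (alveolar→velar), same voicing; total 3. Next closest is /k/ at distance 4.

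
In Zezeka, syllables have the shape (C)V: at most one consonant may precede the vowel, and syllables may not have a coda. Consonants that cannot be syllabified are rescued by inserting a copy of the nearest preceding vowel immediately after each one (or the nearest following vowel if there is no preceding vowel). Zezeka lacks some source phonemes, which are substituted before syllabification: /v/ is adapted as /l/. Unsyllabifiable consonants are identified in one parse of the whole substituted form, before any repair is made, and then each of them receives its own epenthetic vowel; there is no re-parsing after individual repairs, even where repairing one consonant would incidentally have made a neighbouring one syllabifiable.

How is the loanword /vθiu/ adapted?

liθiu

Substitution: /v/ → /l/, giving /lθiu/.
The consonants /l/ cannot be parsed into a legal (C)V syllable (no codas are permitted; onsets are limited to one consonant).
Epenthesis after each stranded consonant: /l/ → /li/.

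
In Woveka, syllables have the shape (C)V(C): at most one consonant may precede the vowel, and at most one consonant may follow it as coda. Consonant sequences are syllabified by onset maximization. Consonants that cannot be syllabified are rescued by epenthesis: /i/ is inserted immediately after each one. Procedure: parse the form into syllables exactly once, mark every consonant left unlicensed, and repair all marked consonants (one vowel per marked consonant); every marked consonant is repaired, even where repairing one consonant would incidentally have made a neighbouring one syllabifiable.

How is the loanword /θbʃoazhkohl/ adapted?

Syllabifying with onset maximization leaves /θ/, /b/, /h/, /l/ stranded (at most one coda consonant is licensed; onsets are limited to one consonant).
Epenthesis after each stranded consonant: /θ/ → /θi/, /b/ → /bi/, /h/ → /hi/, /l/ → /li/.

θibiʃoazhikohli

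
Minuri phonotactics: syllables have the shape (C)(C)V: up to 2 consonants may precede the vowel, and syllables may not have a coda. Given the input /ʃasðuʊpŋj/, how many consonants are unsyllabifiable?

3

Syllabifying with onset maximization leaves /p/, /ŋ/, /j/ stranded (no codas are permitted; onsets may contain at most 2 consonants).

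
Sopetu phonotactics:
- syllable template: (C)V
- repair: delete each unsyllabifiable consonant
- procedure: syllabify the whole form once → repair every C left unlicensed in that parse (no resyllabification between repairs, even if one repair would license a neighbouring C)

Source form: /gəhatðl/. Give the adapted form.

The consonants /t/, /ð/, /l/ cannot be parsed into a legal (C)V syllable (no codas are permitted; onsets are limited to one consonant).
Each unlicensed consonant is deleted: /t/, /ð/, /l/.

gəha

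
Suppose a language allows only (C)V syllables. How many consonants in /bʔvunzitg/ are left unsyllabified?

5

Under (C)V, the unsyllabifiable consonants are /b/, /ʔ/, /n/, /t/, /g/ (no codas are permitted; onsets are limited to one consonant).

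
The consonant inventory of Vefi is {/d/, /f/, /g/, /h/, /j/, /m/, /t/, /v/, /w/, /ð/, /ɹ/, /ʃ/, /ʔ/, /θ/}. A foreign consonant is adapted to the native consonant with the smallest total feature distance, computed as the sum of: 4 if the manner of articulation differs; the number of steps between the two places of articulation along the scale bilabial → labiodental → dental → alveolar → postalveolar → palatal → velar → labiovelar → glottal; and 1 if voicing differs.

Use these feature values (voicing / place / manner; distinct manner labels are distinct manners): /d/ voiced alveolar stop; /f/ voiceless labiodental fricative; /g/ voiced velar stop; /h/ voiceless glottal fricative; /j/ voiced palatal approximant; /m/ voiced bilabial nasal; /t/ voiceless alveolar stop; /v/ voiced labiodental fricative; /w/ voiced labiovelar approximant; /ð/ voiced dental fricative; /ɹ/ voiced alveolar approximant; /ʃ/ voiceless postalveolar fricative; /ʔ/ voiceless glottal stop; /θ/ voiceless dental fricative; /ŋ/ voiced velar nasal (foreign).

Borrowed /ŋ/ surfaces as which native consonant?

/g/ is closest: manner differs (nasal→stop, +4), place distance 0 (velar→velar), same voicing; total 4. Next closest is /j/ at distance 5.

g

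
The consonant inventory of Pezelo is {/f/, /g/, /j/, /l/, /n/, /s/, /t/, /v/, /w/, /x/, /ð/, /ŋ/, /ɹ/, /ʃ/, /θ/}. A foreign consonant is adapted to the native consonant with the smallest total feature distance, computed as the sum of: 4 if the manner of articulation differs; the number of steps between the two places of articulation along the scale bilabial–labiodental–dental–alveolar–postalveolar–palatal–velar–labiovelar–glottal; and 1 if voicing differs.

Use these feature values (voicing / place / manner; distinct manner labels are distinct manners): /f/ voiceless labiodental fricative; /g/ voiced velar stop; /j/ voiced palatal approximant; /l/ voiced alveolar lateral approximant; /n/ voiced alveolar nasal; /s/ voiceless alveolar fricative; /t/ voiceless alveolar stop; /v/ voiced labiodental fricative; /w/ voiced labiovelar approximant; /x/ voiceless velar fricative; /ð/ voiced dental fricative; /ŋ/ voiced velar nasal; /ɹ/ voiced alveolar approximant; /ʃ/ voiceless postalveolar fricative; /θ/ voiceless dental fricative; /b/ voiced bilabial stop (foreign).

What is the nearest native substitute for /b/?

t

/t/ is closest: same manner (stop), place distance 3 (bilabial→alveolar), voicing differs (+1); total 4. Next closest is /v/ at distance 5.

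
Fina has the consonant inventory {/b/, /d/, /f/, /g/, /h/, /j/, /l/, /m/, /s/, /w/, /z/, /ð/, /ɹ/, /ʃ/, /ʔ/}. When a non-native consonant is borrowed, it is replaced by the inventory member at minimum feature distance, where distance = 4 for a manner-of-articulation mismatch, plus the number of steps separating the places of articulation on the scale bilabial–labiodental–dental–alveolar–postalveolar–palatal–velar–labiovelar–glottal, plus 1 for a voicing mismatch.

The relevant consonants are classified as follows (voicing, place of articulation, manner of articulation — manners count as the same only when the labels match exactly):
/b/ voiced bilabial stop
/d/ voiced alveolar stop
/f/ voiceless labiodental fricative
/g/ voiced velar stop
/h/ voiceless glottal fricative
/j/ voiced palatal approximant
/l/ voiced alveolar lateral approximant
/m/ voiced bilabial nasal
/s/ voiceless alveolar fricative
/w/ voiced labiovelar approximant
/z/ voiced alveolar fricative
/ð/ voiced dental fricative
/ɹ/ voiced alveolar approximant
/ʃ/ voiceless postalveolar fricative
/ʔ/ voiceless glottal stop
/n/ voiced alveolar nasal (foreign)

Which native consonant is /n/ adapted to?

/m/ is closest: same manner (nasal), place distance 3 (alveolar→bilabial), same voicing; total 3. Next closest is /d/ at distance 4.

m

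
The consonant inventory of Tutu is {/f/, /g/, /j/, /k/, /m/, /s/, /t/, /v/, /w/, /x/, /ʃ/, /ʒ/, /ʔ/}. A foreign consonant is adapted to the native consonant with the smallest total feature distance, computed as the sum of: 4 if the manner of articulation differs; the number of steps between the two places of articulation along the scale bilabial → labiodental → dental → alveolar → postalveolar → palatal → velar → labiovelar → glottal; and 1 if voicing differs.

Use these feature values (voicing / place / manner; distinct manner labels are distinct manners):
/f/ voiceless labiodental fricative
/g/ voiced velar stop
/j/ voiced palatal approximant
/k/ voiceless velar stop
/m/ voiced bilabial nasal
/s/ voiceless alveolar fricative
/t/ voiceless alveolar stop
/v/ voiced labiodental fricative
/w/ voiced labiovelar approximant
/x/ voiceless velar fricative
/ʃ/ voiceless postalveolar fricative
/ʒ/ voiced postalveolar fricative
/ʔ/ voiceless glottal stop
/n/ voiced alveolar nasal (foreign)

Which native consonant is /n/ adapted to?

/m/ is closest: same manner (nasal), place distance 3 (alveolar→bilabial), same voicing; total 3. Next closest is /s/ at distance 5.

m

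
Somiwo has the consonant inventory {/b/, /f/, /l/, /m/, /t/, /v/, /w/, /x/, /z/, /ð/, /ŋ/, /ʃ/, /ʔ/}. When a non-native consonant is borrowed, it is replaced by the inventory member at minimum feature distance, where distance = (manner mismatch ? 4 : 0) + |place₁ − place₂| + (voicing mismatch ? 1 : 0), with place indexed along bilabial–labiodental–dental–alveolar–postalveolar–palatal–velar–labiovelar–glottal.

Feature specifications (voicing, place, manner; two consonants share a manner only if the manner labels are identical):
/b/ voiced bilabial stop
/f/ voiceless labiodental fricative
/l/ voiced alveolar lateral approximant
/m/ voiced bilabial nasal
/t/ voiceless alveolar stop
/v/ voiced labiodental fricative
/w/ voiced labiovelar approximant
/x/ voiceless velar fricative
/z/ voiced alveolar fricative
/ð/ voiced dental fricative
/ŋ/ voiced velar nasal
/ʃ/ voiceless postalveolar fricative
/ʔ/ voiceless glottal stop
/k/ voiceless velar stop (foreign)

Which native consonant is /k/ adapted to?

/ʔ/ is closest: same manner (stop), place distance 2 (velar→glottal), same voicing; total 2. Next closest is /t/ at distance 3.

ʔ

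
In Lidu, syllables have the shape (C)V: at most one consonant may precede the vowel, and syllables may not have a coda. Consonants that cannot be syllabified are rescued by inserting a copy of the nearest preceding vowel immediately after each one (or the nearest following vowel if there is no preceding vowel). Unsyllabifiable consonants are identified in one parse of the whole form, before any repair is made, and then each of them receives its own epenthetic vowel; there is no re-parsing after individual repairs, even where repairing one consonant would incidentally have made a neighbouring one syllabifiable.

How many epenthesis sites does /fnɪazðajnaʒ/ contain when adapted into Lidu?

4

The unsyllabifiable consonants are /f/, /z/, /j/, /ʒ/; each receives one epenthetic vowel.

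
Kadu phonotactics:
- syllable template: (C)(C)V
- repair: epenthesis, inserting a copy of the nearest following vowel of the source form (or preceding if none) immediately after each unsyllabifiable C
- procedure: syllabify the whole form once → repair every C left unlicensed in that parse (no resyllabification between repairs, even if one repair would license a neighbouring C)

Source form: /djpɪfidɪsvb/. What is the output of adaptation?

Syllabifying with onset maximization leaves /d/, /s/, /v/, /b/ stranded (no codas are permitted; onsets may contain at most 2 consonants).
Each unlicensed consonant becomes the onset of a new syllable: /d/ → /dɪ/, /s/ → /sɪ/, /v/ → /vɪ/, /b/ → /bɪ/.

dɪjpɪfidɪsɪvɪbɪ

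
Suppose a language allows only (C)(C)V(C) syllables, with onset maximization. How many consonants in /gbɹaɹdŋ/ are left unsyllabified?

3

Syllabifying with onset maximization leaves /g/, /d/, /ŋ/ stranded (at most one coda consonant is licensed; onsets may contain at most 2 consonants).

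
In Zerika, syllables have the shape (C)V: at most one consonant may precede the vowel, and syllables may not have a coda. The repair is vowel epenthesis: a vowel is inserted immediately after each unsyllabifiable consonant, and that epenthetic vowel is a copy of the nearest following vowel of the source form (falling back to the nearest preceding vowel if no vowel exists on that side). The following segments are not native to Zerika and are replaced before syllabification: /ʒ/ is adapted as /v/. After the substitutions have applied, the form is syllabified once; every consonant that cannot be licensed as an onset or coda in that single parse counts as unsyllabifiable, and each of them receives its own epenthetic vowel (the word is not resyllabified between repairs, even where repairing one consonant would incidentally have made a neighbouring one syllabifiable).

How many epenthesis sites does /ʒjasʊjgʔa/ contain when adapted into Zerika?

3

After substitution the input is /vjasʊjgʔa/.
The unsyllabifiable consonants are /v/, /j/, /g/; each receives one epenthetic vowel.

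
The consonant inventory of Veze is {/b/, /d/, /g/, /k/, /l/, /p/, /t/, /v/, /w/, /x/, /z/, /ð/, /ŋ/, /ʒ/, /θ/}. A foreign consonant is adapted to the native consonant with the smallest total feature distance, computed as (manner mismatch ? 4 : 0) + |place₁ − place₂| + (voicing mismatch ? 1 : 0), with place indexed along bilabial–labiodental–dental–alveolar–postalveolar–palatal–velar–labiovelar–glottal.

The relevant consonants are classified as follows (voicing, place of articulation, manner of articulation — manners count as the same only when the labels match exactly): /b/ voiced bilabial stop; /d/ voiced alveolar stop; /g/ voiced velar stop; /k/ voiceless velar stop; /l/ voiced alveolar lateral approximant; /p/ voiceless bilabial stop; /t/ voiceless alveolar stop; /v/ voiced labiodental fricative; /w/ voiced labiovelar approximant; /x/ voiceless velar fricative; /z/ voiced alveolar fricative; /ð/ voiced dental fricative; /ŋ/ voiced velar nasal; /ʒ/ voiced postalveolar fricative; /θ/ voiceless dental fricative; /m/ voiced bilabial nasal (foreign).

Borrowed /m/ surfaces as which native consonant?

b

/b/ is closest: manner differs (nasal→stop, +4), place distance 0 (bilabial→bilabial), same voicing; total 4. Next closest is /p/ at distance 5.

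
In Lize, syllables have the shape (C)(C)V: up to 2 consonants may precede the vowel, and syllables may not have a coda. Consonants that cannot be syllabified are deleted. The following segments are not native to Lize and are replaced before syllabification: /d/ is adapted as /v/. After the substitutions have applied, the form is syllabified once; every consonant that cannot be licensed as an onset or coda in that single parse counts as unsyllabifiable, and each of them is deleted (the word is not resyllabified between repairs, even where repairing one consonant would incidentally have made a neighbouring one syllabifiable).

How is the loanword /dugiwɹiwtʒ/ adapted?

Substitution: /d/ → /v/, giving /vugiwɹiwtʒ/.
Under (C)(C)V, the unsyllabifiable consonants are /w/, /t/, /ʒ/ (no codas are permitted; onsets may contain at most 2 consonants).
Each unlicensed consonant is deleted: /w/, /t/, /ʒ/.

vugiwɹi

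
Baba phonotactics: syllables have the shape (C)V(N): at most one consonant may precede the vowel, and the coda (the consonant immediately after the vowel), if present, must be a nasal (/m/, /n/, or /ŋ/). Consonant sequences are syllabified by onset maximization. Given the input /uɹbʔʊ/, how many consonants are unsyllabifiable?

Under (C)V(N), the unsyllabifiable consonants are /ɹ/, /b/ (only a nasal (/m/, /n/, or /ŋ/) is licensed in coda position; onsets are limited to one consonant).

2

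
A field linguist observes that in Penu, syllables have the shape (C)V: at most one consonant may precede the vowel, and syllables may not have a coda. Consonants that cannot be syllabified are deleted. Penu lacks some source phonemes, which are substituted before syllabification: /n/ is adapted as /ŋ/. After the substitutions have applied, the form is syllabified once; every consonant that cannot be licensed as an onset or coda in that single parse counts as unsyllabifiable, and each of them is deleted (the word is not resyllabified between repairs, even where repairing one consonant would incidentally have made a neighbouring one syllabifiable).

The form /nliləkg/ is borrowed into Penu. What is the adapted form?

Substitution: /n/ → /ŋ/, giving /ŋliləkg/.
Syllabifying with onset maximization leaves /ŋ/, /k/, /g/ stranded (no codas are permitted; onsets are limited to one consonant).
Deleting the stranded consonants removes /ŋ/, /k/, /g/.

lilə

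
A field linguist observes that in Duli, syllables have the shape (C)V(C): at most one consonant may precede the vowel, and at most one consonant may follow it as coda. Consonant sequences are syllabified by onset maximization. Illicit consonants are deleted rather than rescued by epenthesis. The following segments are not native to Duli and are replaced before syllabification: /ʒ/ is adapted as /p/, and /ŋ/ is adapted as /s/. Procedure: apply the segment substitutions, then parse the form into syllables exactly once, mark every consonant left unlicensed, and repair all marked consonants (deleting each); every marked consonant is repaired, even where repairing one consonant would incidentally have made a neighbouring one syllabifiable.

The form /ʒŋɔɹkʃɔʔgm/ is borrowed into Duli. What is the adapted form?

sɔɹʃɔʔ

Substitution: /ʒ/ → /p/, /ŋ/ → /s/, giving /psɔɹkʃɔʔgm/.
Syllabifying with onset maximization leaves /p/, /k/, /g/, /m/ stranded (at most one coda consonant is licensed; onsets are limited to one consonant).
Deletion applies to /p/, /k/, /g/, /m/.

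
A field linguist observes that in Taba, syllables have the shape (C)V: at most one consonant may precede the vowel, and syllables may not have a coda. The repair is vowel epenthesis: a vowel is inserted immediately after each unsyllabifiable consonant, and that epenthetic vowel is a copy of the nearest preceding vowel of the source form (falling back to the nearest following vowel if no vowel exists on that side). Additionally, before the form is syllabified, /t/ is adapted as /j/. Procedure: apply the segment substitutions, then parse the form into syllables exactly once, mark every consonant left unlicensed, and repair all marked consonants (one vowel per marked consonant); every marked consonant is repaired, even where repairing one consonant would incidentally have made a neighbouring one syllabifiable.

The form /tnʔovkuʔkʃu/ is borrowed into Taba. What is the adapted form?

Substitution: /t/ → /j/, giving /jnʔovkuʔkʃu/.
Under (C)V, the unsyllabifiable consonants are /j/, /n/, /v/, /ʔ/, /k/ (no codas are permitted; onsets are limited to one consonant).
Inserting the epenthetic vowel yields /j/ → /jo/, /n/ → /no/, /v/ → /vo/, /ʔ/ → /ʔu/, /k/ → /ku/.

jonoʔovokuʔukuʃu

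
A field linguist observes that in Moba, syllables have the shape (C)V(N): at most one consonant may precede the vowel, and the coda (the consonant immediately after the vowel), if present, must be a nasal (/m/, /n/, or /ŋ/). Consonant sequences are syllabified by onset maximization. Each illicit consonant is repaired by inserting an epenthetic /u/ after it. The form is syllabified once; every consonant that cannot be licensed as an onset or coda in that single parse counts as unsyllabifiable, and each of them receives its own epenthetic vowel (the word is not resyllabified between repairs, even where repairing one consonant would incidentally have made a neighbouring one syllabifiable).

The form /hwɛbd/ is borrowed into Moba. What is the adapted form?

huwɛbudu

Under (C)V(N), the unsyllabifiable consonants are /h/, /b/, /d/ (only a nasal (/m/, /n/, or /ŋ/) is licensed in coda position; onsets are limited to one consonant).
Inserting the epenthetic vowel yields /h/ → /hu/, /b/ → /bu/, /d/ → /du/.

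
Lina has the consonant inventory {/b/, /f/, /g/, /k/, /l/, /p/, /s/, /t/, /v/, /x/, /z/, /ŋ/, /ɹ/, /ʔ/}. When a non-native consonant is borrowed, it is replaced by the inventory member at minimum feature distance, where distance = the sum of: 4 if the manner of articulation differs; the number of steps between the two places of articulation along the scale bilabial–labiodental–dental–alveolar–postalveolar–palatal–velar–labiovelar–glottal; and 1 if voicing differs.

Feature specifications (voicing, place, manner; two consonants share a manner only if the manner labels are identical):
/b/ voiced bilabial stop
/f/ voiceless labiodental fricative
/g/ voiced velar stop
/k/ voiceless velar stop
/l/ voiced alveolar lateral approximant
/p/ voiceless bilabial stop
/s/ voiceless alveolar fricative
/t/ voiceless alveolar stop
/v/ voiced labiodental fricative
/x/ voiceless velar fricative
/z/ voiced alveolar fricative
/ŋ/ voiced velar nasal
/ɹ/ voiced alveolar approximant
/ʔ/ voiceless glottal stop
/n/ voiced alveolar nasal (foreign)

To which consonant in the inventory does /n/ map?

ŋ

/ŋ/ is closest: same manner (nasal), place distance 3 (alveolar→velar), same voicing; total 3. Next closest is /l/ at distance 4.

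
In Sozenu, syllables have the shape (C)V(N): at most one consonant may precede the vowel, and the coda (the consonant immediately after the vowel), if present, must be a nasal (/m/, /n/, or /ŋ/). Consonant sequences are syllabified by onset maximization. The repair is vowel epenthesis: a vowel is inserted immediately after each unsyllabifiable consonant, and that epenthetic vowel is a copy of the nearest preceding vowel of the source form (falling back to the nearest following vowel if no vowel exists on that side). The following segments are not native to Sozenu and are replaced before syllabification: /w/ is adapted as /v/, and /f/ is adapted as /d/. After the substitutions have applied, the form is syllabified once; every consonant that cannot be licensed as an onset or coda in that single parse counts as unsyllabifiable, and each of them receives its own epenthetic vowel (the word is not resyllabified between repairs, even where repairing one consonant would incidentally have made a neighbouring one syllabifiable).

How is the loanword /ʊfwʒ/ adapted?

ʊdʊvʊʒʊ

Substitution: /f/ → /d/, /w/ → /v/, giving /ʊdvʒ/.
Syllabifying with onset maximization leaves /d/, /v/, /ʒ/ stranded (only a nasal (/m/, /n/, or /ŋ/) is licensed in coda position; onsets are limited to one consonant).
Epenthesis after each stranded consonant: /d/ → /dʊ/, /v/ → /vʊ/, /ʒ/ → /ʒʊ/.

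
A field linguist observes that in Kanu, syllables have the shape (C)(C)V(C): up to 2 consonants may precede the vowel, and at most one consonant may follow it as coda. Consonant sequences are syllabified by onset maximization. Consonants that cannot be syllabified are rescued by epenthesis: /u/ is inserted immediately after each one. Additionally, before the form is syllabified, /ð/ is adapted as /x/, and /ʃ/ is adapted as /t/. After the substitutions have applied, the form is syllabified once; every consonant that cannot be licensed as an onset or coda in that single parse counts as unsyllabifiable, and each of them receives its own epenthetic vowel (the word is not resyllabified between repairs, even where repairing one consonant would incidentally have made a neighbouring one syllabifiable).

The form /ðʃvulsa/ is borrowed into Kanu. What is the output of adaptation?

Substitution: /ð/ → /x/, /ʃ/ → /t/, giving /xtvulsa/.
Syllabifying with onset maximization leaves /x/ stranded (at most one coda consonant is licensed; onsets may contain at most 2 consonants).
Each unlicensed consonant becomes the onset of a new syllable: /x/ → /xu/.

xutvulsa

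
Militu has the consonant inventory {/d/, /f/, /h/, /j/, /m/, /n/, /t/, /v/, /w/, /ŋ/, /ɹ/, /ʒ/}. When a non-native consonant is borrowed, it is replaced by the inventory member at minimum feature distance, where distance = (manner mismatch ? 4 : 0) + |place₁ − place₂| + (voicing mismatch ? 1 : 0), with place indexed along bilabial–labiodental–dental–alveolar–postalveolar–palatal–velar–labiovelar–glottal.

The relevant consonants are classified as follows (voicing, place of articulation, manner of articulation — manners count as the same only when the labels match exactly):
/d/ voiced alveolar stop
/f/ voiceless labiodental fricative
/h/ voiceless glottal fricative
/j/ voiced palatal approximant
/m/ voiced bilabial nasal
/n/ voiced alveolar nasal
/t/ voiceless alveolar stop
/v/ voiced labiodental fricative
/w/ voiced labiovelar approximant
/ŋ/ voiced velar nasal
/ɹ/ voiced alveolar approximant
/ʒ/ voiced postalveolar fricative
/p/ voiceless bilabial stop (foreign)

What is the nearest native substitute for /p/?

t

/t/ is closest: same manner (stop), place distance 3 (bilabial→alveolar), same voicing; total 3. Next closest is /d/ at distance 4.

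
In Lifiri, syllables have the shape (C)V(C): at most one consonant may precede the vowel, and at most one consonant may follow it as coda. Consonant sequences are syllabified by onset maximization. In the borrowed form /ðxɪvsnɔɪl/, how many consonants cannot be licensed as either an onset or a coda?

Syllabifying with onset maximization leaves /ð/, /s/ stranded (at most one coda consonant is licensed; onsets are limited to one consonant).

2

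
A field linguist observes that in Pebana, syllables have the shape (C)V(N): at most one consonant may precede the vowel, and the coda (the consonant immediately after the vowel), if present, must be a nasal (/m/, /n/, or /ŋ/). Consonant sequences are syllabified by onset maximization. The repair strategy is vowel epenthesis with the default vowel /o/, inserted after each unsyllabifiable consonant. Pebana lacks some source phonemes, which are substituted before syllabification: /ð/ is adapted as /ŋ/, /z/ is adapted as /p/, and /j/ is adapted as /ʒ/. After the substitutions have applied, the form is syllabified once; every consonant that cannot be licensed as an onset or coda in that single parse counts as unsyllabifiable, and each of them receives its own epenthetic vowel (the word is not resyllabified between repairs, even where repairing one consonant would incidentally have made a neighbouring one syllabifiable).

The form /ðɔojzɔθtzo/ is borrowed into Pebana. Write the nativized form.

Substitution: /ð/ → /ŋ/, /j/ → /ʒ/, /z/ → /p/, giving /ŋɔoʒpɔθtpo/.
Under (C)V(N), the unsyllabifiable consonants are /ʒ/, /θ/, /t/ (only a nasal (/m/, /n/, or /ŋ/) is licensed in coda position; onsets are limited to one consonant).
Each unlicensed consonant becomes the onset of a new syllable: /ʒ/ → /ʒo/, /θ/ → /θo/, /t/ → /to/.

ŋɔoʒopɔθotopo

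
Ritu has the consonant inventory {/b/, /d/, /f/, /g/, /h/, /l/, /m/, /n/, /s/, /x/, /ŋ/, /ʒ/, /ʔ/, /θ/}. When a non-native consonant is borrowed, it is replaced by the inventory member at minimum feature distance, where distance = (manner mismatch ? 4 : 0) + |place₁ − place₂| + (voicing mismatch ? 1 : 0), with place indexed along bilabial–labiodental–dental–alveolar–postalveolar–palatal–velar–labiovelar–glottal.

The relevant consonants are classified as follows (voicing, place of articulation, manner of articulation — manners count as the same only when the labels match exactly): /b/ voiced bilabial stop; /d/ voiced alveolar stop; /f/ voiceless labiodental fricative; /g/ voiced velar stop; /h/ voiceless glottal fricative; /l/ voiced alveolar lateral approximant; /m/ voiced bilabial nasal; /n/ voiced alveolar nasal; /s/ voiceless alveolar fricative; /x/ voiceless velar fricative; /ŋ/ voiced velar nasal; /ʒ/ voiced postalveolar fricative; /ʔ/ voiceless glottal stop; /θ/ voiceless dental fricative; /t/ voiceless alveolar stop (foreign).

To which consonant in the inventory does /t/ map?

/d/ is closest: same manner (stop), place distance 0 (alveolar→alveolar), voicing differs (+1); total 1. Next closest is /b/ at distance 4.

d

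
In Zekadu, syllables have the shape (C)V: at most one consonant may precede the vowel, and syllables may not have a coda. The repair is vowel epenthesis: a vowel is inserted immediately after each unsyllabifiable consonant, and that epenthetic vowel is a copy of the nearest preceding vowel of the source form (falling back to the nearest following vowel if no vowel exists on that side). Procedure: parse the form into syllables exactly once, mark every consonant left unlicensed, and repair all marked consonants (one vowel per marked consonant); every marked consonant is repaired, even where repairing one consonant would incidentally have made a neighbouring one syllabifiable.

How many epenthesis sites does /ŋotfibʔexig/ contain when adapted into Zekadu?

3

The unsyllabifiable consonants are /t/, /b/, /g/; each receives one epenthetic vowel.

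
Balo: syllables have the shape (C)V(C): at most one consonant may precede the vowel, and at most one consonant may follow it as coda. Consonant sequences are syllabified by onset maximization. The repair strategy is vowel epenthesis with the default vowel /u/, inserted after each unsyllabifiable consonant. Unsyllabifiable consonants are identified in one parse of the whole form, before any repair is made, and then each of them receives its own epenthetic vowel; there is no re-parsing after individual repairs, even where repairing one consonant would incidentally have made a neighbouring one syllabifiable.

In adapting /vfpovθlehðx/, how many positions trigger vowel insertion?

5

The unsyllabifiable consonants are /v/, /f/, /θ/, /ð/, /x/; each receives one epenthetic vowel.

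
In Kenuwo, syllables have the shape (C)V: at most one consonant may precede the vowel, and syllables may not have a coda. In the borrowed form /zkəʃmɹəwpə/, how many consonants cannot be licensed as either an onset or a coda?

Under (C)V, the unsyllabifiable consonants are /z/, /ʃ/, /m/, /w/ (no codas are permitted; onsets are limited to one consonant).

4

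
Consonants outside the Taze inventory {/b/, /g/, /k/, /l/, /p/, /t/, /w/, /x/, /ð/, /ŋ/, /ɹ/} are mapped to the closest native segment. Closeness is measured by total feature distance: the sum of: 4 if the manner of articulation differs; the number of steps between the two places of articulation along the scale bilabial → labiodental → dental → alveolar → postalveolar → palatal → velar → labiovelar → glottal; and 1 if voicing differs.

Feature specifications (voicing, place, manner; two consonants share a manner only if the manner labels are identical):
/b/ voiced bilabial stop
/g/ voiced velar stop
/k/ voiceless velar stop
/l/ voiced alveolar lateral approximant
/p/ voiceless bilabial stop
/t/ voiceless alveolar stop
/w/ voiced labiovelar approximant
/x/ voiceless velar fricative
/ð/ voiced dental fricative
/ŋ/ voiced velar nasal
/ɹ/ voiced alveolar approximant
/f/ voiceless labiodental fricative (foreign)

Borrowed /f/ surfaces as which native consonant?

/ð/ is closest: same manner (fricative), place distance 1 (labiodental→dental), voicing differs (+1); total 2. Next closest is /p/ at distance 5.

ð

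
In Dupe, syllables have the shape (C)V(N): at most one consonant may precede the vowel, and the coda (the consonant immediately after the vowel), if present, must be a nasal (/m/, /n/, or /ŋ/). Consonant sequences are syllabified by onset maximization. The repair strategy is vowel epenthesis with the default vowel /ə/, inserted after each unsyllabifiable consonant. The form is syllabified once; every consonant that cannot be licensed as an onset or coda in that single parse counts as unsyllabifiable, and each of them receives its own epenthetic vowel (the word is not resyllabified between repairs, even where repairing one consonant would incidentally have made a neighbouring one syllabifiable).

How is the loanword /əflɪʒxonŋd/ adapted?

əfəlɪʒəxonŋədə

The consonants /f/, /ʒ/, /ŋ/, /d/ cannot be parsed into a legal (C)V(N) syllable (only a nasal (/m/, /n/, or /ŋ/) is licensed in coda position; onsets are limited to one consonant).
Inserting the epenthetic vowel yields /f/ → /fə/, /ʒ/ → /ʒə/, /ŋ/ → /ŋə/, /d/ → /də/.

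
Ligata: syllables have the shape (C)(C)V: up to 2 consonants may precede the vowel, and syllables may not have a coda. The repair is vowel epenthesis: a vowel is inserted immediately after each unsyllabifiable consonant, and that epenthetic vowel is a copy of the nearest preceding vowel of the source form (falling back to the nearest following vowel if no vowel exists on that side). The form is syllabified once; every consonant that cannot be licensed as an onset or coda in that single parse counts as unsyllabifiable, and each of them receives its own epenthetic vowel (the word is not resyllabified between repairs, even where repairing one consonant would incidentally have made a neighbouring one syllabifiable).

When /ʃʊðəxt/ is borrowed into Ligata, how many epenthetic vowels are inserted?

2

The unsyllabifiable consonants are /x/, /t/; each receives one epenthetic vowel.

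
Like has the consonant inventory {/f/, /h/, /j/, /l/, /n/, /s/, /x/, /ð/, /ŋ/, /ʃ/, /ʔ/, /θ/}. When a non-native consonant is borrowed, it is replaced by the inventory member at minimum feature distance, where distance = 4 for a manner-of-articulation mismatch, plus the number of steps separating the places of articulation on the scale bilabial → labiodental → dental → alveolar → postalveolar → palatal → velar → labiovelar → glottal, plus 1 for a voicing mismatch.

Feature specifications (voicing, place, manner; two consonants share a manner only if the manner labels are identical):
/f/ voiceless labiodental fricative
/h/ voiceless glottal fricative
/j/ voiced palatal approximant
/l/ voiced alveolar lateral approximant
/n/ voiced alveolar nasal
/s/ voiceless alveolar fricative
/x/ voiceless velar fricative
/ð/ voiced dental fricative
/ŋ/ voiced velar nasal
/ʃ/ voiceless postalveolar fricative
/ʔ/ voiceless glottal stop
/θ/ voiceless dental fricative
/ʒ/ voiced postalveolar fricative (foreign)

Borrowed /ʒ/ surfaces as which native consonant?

ʃ

/ʃ/ is closest: same manner (fricative), place distance 0 (postalveolar→postalveolar), voicing differs (+1); total 1. Next closest is /s/ at distance 2.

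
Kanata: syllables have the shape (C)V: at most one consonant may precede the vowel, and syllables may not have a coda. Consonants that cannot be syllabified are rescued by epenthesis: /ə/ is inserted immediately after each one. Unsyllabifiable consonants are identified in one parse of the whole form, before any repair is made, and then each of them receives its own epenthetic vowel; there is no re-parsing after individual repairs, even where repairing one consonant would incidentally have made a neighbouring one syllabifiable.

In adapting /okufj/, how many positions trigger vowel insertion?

The unsyllabifiable consonants are /f/, /j/; each receives one epenthetic vowel.

2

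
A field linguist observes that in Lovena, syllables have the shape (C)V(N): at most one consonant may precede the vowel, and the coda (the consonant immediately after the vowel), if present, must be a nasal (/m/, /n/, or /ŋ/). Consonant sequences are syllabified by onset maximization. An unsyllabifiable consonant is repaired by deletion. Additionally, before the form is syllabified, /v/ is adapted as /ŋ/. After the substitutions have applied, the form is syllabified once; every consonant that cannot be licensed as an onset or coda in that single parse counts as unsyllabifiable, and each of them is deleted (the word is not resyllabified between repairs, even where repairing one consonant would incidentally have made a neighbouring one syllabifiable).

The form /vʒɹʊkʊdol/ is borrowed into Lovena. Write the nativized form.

ɹʊkʊdo

Substitution: /v/ → /ŋ/, giving /ŋʒɹʊkʊdol/.
The consonants /ŋ/, /ʒ/, /l/ cannot be parsed into a legal (C)V(N) syllable (only a nasal (/m/, /n/, or /ŋ/) is licensed in coda position; onsets are limited to one consonant).
Each unlicensed consonant is deleted: /ŋ/, /ʒ/, /l/.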